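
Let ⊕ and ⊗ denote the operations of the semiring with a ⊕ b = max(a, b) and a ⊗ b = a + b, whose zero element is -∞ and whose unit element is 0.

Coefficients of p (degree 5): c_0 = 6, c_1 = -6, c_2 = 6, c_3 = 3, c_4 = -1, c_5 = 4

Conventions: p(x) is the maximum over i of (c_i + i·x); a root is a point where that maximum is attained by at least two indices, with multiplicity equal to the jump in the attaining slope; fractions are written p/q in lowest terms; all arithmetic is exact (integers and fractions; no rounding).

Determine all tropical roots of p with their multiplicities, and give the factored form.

hull edge (i=0, c=6) to (i=2, c=6): slope 0, span 2
hull edge (i=2, c=6) to (i=5, c=4): slope -2/3, span 3
Factored form: p(x) = 4 ⊗ (x ⊕ 0) ⊗ (x ⊕ 0) ⊗ (x ⊕ 2/3) ⊗ (x ⊕ 2/3) ⊗ (x ⊕ 2/3)
Answer: roots = 0 (mult 2), 2/3 (mult 3)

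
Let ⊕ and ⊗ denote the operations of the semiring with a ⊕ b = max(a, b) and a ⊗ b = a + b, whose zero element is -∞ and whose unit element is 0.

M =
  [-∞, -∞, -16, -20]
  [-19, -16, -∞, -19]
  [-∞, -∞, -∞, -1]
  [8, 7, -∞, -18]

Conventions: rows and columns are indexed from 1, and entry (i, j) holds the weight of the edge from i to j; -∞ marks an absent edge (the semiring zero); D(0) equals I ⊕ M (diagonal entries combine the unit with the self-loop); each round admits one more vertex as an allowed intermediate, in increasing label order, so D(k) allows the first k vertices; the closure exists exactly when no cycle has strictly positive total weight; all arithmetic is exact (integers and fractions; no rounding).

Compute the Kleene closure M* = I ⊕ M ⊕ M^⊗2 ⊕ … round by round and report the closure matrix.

D(0):
  [0, -∞, -16, -20]
  [-19, 0, -∞, -19]
  [-∞, -∞, 0, -1]
  [8, 7, -∞, 0]
D(1):
  [0, -∞, -16, -20]
  [-19, 0, -35, -19]
  [-∞, -∞, 0, -1]
  [8, 7, -8, 0]
D(2):
  [0, -∞, -16, -20]
  [-19, 0, -35, -19]
  [-∞, -∞, 0, -1]
  [8, 7, -8, 0]
D(3):
  [0, -∞, -16, -17]
  [-19, 0, -35, -19]
  [-∞, -∞, 0, -1]
  [8, 7, -8, 0]
D(4):
  [0, -10, -16, -17]
  [-11, 0, -27, -19]
  [7, 6, 0, -1]
  [8, 7, -8, 0]
Answer: M* = [[0, -10, -16, -17], [-11, 0, -27, -19], [7, 6, 0, -1], [8, 7, -8, 0]]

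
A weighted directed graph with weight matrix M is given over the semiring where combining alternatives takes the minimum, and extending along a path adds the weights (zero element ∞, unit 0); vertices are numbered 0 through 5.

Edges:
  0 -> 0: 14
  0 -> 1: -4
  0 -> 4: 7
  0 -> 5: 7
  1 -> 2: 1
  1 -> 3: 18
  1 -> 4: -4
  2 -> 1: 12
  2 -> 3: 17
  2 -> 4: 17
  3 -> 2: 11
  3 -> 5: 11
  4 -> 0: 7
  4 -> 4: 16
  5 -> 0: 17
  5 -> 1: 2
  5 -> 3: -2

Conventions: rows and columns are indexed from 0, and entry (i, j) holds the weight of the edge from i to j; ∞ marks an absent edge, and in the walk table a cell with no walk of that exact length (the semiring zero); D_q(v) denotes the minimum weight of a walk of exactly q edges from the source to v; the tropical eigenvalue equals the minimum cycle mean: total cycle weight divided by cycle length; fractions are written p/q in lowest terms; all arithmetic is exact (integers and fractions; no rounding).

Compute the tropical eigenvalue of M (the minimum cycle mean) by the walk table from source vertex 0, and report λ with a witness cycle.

q=0: [0, ∞, ∞, ∞, ∞, ∞]
q=1: [14, -4, ∞, ∞, 7, 7]
q=2: [14, 9, -3, 5, -8, 21]
q=3: [-1, 9, 10, 14, 5, 16]
q=4: [12, -5, 10, 14, 5, 6]
q=5: [12, 8, -4, 4, -9, 19]
q=6: [-2, 8, 9, 13, 4, 15]
Optimal cycle mean attained by: cycle 0->1->4->0, total (-4) + (-4) + 7, length 3.
Answer: λ = -1/3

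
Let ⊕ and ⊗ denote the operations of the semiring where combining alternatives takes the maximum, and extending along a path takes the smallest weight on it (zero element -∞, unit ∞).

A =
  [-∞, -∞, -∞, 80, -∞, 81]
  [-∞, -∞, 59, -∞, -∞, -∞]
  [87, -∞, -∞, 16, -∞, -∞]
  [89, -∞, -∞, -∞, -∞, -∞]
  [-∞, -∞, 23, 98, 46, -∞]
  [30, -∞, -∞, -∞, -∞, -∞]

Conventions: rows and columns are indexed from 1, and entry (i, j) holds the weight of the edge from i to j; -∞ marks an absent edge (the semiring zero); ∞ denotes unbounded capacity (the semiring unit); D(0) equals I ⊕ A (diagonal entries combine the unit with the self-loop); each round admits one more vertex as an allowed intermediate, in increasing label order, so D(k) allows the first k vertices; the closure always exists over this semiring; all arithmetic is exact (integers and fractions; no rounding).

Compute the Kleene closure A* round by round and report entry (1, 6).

D(0):
  [∞, -∞, -∞, 80, -∞, 81]
  [-∞, ∞, 59, -∞, -∞, -∞]
  [87, -∞, ∞, 16, -∞, -∞]
  [89, -∞, -∞, ∞, -∞, -∞]
  [-∞, -∞, 23, 98, ∞, -∞]
  [30, -∞, -∞, -∞, -∞, ∞]
D(1):
  [∞, -∞, -∞, 80, -∞, 81]
  [-∞, ∞, 59, -∞, -∞, -∞]
  [87, -∞, ∞, 80, -∞, 81]
  [89, -∞, -∞, ∞, -∞, 81]
  [-∞, -∞, 23, 98, ∞, -∞]
  [30, -∞, -∞, 30, -∞, ∞]
D(2):
  [∞, -∞, -∞, 80, -∞, 81]
  [-∞, ∞, 59, -∞, -∞, -∞]
  [87, -∞, ∞, 80, -∞, 81]
  [89, -∞, -∞, ∞, -∞, 81]
  [-∞, -∞, 23, 98, ∞, -∞]
  [30, -∞, -∞, 30, -∞, ∞]
D(3):
  [∞, -∞, -∞, 80, -∞, 81]
  [59, ∞, 59, 59, -∞, 59]
  [87, -∞, ∞, 80, -∞, 81]
  [89, -∞, -∞, ∞, -∞, 81]
  [23, -∞, 23, 98, ∞, 23]
  [30, -∞, -∞, 30, -∞, ∞]
D(4):
  [∞, -∞, -∞, 80, -∞, 81]
  [59, ∞, 59, 59, -∞, 59]
  [87, -∞, ∞, 80, -∞, 81]
  [89, -∞, -∞, ∞, -∞, 81]
  [89, -∞, 23, 98, ∞, 81]
  [30, -∞, -∞, 30, -∞, ∞]
D(5):
  [∞, -∞, -∞, 80, -∞, 81]
  [59, ∞, 59, 59, -∞, 59]
  [87, -∞, ∞, 80, -∞, 81]
  [89, -∞, -∞, ∞, -∞, 81]
  [89, -∞, 23, 98, ∞, 81]
  [30, -∞, -∞, 30, -∞, ∞]
D(6):
  [∞, -∞, -∞, 80, -∞, 81]
  [59, ∞, 59, 59, -∞, 59]
  [87, -∞, ∞, 80, -∞, 81]
  [89, -∞, -∞, ∞, -∞, 81]
  [89, -∞, 23, 98, ∞, 81]
  [30, -∞, -∞, 30, -∞, ∞]
Answer: A*[1][6] = 81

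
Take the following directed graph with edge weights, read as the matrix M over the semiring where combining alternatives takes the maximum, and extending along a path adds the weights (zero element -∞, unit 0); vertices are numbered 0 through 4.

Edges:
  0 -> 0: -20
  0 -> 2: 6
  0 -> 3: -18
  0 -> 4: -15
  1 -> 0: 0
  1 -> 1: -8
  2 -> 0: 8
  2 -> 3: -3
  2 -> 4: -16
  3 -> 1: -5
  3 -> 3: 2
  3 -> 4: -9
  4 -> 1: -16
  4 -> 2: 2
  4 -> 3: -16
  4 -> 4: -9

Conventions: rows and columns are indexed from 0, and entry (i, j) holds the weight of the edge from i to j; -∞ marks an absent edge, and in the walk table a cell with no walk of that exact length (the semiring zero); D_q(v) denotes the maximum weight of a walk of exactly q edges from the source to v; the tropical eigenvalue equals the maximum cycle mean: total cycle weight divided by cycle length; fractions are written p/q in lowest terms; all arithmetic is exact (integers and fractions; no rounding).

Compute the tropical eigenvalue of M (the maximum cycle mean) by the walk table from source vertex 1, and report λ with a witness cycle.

q=0: [-∞, 0, -∞, -∞, -∞]
q=1: [0, -8, -∞, -∞, -∞]
q=2: [-8, -16, 6, -18, -15]
q=3: [14, -23, -2, 3, -10]
q=4: [6, -2, 20, 5, -1]
q=5: [28, 0, 12, 17, 4]
Optimal cycle mean attained by: cycle 0->2->0, total 6 + 8, length 2.
Answer: λ = 7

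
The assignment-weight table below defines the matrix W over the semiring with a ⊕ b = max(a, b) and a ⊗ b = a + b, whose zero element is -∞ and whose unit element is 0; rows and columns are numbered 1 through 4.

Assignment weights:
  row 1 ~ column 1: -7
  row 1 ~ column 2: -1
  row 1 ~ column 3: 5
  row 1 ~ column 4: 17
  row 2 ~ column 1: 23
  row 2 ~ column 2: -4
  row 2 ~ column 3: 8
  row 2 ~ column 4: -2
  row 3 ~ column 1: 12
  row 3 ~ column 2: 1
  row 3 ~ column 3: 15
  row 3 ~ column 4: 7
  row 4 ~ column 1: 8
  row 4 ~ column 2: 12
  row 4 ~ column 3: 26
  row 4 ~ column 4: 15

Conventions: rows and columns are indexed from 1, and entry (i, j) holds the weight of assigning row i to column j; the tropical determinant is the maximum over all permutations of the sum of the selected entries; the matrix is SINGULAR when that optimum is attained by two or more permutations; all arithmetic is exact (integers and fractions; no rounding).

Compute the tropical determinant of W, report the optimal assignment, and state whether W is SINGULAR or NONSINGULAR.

σ = (1, 2, 3, 4): (-7) + (-4) + 15 + 15 = 19
σ = (1, 2, 4, 3): (-7) + (-4) + 7 + 26 = 22
σ = (1, 3, 2, 4): (-7) + 8 + 1 + 15 = 17
σ = (1, 3, 4, 2): (-7) + 8 + 7 + 12 = 20
σ = (1, 4, 2, 3): (-7) + (-2) + 1 + 26 = 18
σ = (1, 4, 3, 2): (-7) + (-2) + 15 + 12 = 18
σ = (2, 1, 3, 4): (-1) + 23 + 15 + 15 = 52
σ = (2, 1, 4, 3): (-1) + 23 + 7 + 26 = 55
σ = (2, 3, 1, 4): (-1) + 8 + 12 + 15 = 34
σ = (2, 3, 4, 1): (-1) + 8 + 7 + 8 = 22
σ = (2, 4, 1, 3): (-1) + (-2) + 12 + 26 = 35
σ = (2, 4, 3, 1): (-1) + (-2) + 15 + 8 = 20
σ = (3, 1, 2, 4): 5 + 23 + 1 + 15 = 44
σ = (3, 1, 4, 2): 5 + 23 + 7 + 12 = 47
σ = (3, 2, 1, 4): 5 + (-4) + 12 + 15 = 28
σ = (3, 2, 4, 1): 5 + (-4) + 7 + 8 = 16
σ = (3, 4, 1, 2): 5 + (-2) + 12 + 12 = 27
σ = (3, 4, 2, 1): 5 + (-2) + 1 + 8 = 12
σ = (4, 1, 2, 3): 17 + 23 + 1 + 26 = 67
σ = (4, 1, 3, 2): 17 + 23 + 15 + 12 = 67
σ = (4, 2, 1, 3): 17 + (-4) + 12 + 26 = 51
σ = (4, 2, 3, 1): 17 + (-4) + 15 + 8 = 36
σ = (4, 3, 1, 2): 17 + 8 + 12 + 12 = 49
σ = (4, 3, 2, 1): 17 + 8 + 1 + 8 = 34
Optimal value attained by: σ = (4, 1, 2, 3).
Answer: det⊕(W) = 67; verdict: SINGULAR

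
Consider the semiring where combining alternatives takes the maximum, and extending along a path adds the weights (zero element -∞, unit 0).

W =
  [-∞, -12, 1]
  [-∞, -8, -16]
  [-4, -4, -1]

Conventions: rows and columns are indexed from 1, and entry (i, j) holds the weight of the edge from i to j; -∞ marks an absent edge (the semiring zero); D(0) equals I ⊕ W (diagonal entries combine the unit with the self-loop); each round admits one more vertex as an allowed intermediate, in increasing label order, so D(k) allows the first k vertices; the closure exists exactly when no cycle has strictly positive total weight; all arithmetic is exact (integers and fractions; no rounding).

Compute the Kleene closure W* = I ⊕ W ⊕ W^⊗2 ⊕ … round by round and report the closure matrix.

D(0):
  [0, -12, 1]
  [-∞, 0, -16]
  [-4, -4, 0]
D(1):
  [0, -12, 1]
  [-∞, 0, -16]
  [-4, -4, 0]
D(2):
  [0, -12, 1]
  [-∞, 0, -16]
  [-4, -4, 0]
D(3):
  [0, -3, 1]
  [-20, 0, -16]
  [-4, -4, 0]
Answer: W* = [[0, -3, 1], [-20, 0, -16], [-4, -4, 0]]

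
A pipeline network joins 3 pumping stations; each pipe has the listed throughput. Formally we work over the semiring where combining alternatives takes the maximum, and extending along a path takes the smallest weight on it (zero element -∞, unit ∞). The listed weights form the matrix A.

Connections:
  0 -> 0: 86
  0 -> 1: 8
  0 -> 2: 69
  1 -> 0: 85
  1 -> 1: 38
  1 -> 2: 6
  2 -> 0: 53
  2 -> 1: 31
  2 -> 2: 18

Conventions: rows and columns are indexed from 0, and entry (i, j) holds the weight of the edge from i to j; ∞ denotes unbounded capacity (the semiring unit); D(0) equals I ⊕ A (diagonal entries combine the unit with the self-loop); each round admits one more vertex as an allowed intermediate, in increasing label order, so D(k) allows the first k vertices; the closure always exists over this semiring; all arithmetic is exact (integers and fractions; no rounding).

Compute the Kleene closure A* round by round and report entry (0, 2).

D(0):
  [∞, 8, 69]
  [85, ∞, 6]
  [53, 31, ∞]
D(1):
  [∞, 8, 69]
  [85, ∞, 69]
  [53, 31, ∞]
D(2):
  [∞, 8, 69]
  [85, ∞, 69]
  [53, 31, ∞]
D(3):
  [∞, 31, 69]
  [85, ∞, 69]
  [53, 31, ∞]
Answer: A*[0][2] = 69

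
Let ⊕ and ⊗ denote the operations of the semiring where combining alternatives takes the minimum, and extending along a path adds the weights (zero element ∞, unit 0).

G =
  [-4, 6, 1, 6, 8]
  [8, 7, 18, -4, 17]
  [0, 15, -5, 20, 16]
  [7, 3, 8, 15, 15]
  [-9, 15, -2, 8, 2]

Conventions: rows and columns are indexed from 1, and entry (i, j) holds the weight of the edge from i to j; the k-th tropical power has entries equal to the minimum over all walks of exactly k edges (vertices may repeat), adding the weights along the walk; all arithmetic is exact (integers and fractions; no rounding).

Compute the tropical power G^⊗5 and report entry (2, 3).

G^⊗2:
  [-8, 2, -4, 2, 4]
  [3, -1, 4, 3, 11]
  [-5, 6, -10, 6, 8]
  [3, 10, 3, -1, 15]
  [-13, -3, -8, -3, -1]
G^⊗3:
  [-12, -2, -9, -2, 0]
  [-1, 6, -1, -5, 11]
  [-10, 1, -15, 1, 3]
  [-1, 2, -2, 6, 11]
  [-17, -7, -13, -7, -5]
G^⊗4:
  [-16, -6, -14, -6, -4]
  [-5, -2, -6, 2, 7]
  [-15, -4, -20, -4, -2]
  [-5, 5, -7, -2, 7]
  [-21, -11, -18, -11, -9]
G^⊗5:
  [-20, -10, -19, -10, -8]
  [-9, 1, -11, -6, 3]
  [-20, -9, -25, -9, -7]
  [-9, 1, -12, 1, 3]
  [-25, -15, -23, -15, -13]
Key observation: the optimum is the walk 2->4->3->3->3->3, with weight (-4) + 8 + (-5) + (-5) + (-5) = -11.
Optimal value attained by: walk 2->4->3->3->3->3.
Answer: (G^⊗5)[2][3] = -11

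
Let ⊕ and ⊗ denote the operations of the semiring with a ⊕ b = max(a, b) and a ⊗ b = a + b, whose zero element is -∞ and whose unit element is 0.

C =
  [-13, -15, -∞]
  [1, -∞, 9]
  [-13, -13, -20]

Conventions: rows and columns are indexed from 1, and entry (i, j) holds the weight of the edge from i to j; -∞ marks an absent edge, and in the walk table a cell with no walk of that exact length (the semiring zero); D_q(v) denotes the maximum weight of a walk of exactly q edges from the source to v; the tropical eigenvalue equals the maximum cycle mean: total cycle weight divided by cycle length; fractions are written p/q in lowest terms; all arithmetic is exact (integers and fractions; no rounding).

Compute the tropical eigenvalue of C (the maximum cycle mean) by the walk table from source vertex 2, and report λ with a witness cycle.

q=0: [-∞, 0, -∞]
q=1: [1, -∞, 9]
q=2: [-4, -4, -11]
q=3: [-3, -19, 5]
Optimal cycle mean attained by: cycle 2->3->2, total 9 + (-13), length 2.
Answer: λ = -2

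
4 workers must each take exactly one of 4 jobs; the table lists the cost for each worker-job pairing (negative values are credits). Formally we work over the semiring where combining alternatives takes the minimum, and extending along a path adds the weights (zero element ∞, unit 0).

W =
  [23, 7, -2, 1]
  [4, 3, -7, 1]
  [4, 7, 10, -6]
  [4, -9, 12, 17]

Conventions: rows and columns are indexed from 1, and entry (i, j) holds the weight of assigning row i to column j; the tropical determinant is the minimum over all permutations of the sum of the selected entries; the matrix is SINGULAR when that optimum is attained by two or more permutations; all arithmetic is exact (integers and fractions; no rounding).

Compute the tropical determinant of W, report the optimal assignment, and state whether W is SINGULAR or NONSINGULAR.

σ = (1, 2, 3, 4): 23 + 3 + 10 + 17 = 53
σ = (1, 2, 4, 3): 23 + 3 + (-6) + 12 = 32
σ = (1, 3, 2, 4): 23 + (-7) + 7 + 17 = 40
σ = (1, 3, 4, 2): 23 + (-7) + (-6) + (-9) = 1
σ = (1, 4, 2, 3): 23 + 1 + 7 + 12 = 43
σ = (1, 4, 3, 2): 23 + 1 + 10 + (-9) = 25
σ = (2, 1, 3, 4): 7 + 4 + 10 + 17 = 38
σ = (2, 1, 4, 3): 7 + 4 + (-6) + 12 = 17
σ = (2, 3, 1, 4): 7 + (-7) + 4 + 17 = 21
σ = (2, 3, 4, 1): 7 + (-7) + (-6) + 4 = -2
σ = (2, 4, 1, 3): 7 + 1 + 4 + 12 = 24
σ = (2, 4, 3, 1): 7 + 1 + 10 + 4 = 22
σ = (3, 1, 2, 4): (-2) + 4 + 7 + 17 = 26
σ = (3, 1, 4, 2): (-2) + 4 + (-6) + (-9) = -13
σ = (3, 2, 1, 4): (-2) + 3 + 4 + 17 = 22
σ = (3, 2, 4, 1): (-2) + 3 + (-6) + 4 = -1
σ = (3, 4, 1, 2): (-2) + 1 + 4 + (-9) = -6
σ = (3, 4, 2, 1): (-2) + 1 + 7 + 4 = 10
σ = (4, 1, 2, 3): 1 + 4 + 7 + 12 = 24
σ = (4, 1, 3, 2): 1 + 4 + 10 + (-9) = 6
σ = (4, 2, 1, 3): 1 + 3 + 4 + 12 = 20
σ = (4, 2, 3, 1): 1 + 3 + 10 + 4 = 18
σ = (4, 3, 1, 2): 1 + (-7) + 4 + (-9) = -11
σ = (4, 3, 2, 1): 1 + (-7) + 7 + 4 = 5
Optimal value attained by: σ = (3, 1, 4, 2).
Answer: det⊕(W) = -13; verdict: NONSINGULAR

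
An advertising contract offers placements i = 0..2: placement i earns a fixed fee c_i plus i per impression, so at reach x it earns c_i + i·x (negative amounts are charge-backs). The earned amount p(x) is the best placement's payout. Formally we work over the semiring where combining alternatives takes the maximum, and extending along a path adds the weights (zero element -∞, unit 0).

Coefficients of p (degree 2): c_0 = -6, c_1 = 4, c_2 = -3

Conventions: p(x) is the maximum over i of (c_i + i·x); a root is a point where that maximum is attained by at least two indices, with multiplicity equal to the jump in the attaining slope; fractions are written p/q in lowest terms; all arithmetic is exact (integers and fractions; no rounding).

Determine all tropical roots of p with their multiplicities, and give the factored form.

hull edge (i=0, c=-6) to (i=1, c=4): slope 10, span 1
hull edge (i=1, c=4) to (i=2, c=-3): slope -7, span 1
Factored form: p(x) = -3 ⊗ (x ⊕ (-10)) ⊗ (x ⊕ 7)
Answer: roots = -10 (mult 1), 7 (mult 1)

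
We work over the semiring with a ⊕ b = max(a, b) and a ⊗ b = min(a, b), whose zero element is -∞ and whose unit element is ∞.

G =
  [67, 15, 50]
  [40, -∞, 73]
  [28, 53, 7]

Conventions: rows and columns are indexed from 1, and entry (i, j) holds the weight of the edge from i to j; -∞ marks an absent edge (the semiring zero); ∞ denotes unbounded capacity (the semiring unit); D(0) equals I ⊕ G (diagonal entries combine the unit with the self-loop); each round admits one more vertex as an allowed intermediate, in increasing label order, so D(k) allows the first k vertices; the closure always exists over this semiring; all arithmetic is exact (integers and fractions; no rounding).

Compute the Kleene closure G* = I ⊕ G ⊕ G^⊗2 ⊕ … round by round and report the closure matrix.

D(0):
  [∞, 15, 50]
  [40, ∞, 73]
  [28, 53, ∞]
D(1):
  [∞, 15, 50]
  [40, ∞, 73]
  [28, 53, ∞]
D(2):
  [∞, 15, 50]
  [40, ∞, 73]
  [40, 53, ∞]
D(3):
  [∞, 50, 50]
  [40, ∞, 73]
  [40, 53, ∞]
Answer: G* = [[∞, 50, 50], [40, ∞, 73], [40, 53, ∞]]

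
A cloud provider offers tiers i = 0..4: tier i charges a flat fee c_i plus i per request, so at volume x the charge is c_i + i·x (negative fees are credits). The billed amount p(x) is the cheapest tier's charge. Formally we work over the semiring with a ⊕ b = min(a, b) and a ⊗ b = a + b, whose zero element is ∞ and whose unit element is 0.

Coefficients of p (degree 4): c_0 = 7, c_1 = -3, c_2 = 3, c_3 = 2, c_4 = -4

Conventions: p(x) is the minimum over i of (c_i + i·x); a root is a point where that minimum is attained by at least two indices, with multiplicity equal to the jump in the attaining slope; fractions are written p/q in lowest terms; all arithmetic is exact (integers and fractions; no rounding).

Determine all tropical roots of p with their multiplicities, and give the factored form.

hull edge (i=0, c=7) to (i=1, c=-3): slope -10, span 1
hull edge (i=1, c=-3) to (i=4, c=-4): slope -1/3, span 3
Factored form: p(x) = -4 ⊗ (x ⊕ 1/3) ⊗ (x ⊕ 1/3) ⊗ (x ⊕ 1/3) ⊗ (x ⊕ 10)
Answer: roots = 1/3 (mult 3), 10 (mult 1)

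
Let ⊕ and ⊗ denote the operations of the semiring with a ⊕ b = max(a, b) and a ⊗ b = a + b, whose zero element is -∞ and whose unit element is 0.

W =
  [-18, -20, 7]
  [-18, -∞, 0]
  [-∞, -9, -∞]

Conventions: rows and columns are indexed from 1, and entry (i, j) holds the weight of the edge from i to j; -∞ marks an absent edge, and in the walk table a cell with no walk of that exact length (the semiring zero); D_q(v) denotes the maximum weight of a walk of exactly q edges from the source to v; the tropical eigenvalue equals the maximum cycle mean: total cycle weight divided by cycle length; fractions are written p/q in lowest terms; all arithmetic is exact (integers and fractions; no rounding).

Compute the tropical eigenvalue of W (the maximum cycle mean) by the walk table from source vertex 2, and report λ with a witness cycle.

q=0: [-∞, 0, -∞]
q=1: [-18, -∞, 0]
q=2: [-36, -9, -11]
q=3: [-27, -20, -9]
Optimal cycle mean attained by: cycle 2->3->2, total 0 + (-9), length 2.
Answer: λ = -9/2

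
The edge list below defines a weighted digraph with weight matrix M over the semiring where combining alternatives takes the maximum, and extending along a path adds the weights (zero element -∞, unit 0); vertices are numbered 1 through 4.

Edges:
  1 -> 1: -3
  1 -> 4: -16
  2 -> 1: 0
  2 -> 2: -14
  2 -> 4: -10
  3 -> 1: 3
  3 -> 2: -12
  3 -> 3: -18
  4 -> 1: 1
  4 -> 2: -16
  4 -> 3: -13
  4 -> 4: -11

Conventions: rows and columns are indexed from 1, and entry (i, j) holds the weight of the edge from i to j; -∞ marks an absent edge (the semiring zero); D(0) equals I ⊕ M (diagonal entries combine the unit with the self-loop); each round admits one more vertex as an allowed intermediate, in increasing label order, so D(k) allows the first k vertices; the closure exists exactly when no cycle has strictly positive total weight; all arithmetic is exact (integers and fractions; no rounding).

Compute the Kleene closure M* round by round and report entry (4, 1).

D(0):
  [0, -∞, -∞, -16]
  [0, 0, -∞, -10]
  [3, -12, 0, -∞]
  [1, -16, -13, 0]
D(1):
  [0, -∞, -∞, -16]
  [0, 0, -∞, -10]
  [3, -12, 0, -13]
  [1, -16, -13, 0]
D(2):
  [0, -∞, -∞, -16]
  [0, 0, -∞, -10]
  [3, -12, 0, -13]
  [1, -16, -13, 0]
D(3):
  [0, -∞, -∞, -16]
  [0, 0, -∞, -10]
  [3, -12, 0, -13]
  [1, -16, -13, 0]
D(4):
  [0, -32, -29, -16]
  [0, 0, -23, -10]
  [3, -12, 0, -13]
  [1, -16, -13, 0]
Answer: M*[4][1] = 1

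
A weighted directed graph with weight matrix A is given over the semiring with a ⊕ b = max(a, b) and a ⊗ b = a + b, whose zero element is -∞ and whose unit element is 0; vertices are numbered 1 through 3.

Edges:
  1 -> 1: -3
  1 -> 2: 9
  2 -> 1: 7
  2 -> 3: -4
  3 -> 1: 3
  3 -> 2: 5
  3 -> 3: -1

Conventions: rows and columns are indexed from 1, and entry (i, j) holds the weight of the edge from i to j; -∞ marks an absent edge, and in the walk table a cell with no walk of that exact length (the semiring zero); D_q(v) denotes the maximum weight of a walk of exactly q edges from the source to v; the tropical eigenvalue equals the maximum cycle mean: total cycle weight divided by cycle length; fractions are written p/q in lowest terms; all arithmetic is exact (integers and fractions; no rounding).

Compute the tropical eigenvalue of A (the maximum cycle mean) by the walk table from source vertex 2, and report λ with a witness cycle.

q=0: [-∞, 0, -∞]
q=1: [7, -∞, -4]
q=2: [4, 16, -5]
q=3: [23, 13, 12]
Optimal cycle mean attained by: cycle 1->2->1, total 9 + 7, length 2.
Answer: λ = 8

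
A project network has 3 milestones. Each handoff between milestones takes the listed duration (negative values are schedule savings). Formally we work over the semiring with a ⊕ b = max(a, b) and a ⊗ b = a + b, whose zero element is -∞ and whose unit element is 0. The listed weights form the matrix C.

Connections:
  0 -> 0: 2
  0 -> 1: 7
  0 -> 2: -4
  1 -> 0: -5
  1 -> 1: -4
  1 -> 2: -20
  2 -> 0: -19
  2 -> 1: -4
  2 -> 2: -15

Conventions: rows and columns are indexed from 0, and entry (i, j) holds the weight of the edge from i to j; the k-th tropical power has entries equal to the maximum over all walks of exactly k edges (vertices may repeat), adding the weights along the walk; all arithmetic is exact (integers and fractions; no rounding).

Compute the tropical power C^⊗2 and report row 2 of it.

C^⊗2:
  [4, 9, -2]
  [-3, 2, -9]
  [-9, -8, -23]
Answer: row 2 of C^⊗2 = [-9, -8, -23]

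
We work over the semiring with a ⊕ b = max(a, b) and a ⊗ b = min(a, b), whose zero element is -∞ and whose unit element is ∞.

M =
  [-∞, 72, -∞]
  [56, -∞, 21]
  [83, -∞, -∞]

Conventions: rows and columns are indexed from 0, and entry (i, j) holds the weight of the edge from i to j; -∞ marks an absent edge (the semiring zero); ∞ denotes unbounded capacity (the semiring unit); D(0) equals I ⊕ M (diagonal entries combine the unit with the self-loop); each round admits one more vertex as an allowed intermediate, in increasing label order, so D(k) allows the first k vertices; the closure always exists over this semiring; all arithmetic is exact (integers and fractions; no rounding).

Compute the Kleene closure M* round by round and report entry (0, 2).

D(0):
  [∞, 72, -∞]
  [56, ∞, 21]
  [83, -∞, ∞]
D(1):
  [∞, 72, -∞]
  [56, ∞, 21]
  [83, 72, ∞]
D(2):
  [∞, 72, 21]
  [56, ∞, 21]
  [83, 72, ∞]
D(3):
  [∞, 72, 21]
  [56, ∞, 21]
  [83, 72, ∞]
Answer: M*[0][2] = 21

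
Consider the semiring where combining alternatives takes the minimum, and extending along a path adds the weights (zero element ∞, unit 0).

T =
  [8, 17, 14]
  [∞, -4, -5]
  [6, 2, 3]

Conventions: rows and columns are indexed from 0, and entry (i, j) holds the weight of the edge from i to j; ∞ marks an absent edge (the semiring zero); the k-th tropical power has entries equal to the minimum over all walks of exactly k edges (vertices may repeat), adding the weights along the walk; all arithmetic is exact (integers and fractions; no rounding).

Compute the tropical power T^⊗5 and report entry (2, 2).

T^⊗2:
  [16, 13, 12]
  [1, -8, -9]
  [9, -2, -3]
T^⊗3:
  [18, 9, 8]
  [-3, -12, -13]
  [3, -6, -7]
T^⊗4:
  [14, 5, 4]
  [-7, -16, -17]
  [-1, -10, -11]
T^⊗5:
  [10, 1, 0]
  [-11, -20, -21]
  [-5, -14, -15]
Key observation: the optimum is the walk 2->1->1->1->1->2, with weight 2 + (-4) + (-4) + (-4) + (-5) = -15.
Optimal value attained by: walk 2->1->1->1->1->2.
Answer: (T^⊗5)[2][2] = -15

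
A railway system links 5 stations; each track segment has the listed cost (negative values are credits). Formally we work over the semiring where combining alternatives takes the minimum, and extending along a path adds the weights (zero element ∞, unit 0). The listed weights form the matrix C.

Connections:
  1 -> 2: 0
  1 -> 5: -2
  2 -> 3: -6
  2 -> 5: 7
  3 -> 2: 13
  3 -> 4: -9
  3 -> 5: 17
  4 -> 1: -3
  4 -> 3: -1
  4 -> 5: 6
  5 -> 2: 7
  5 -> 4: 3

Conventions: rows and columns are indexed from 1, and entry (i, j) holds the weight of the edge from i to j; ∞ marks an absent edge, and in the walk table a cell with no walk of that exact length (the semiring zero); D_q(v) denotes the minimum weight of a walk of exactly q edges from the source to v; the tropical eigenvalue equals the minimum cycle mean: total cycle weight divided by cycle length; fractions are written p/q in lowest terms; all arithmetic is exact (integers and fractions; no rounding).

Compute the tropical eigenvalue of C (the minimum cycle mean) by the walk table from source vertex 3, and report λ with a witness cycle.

q=0: [∞, ∞, 0, ∞, ∞]
q=1: [∞, 13, ∞, -9, 17]
q=2: [-12, 24, -10, 20, -3]
q=3: [17, -12, 18, -19, -14]
q=4: [-22, -7, -20, -11, -13]
q=5: [-14, -22, -13, -29, -24]
Optimal cycle mean attained by: cycle 3->4->3, total (-9) + (-1), length 2.
Answer: λ = -5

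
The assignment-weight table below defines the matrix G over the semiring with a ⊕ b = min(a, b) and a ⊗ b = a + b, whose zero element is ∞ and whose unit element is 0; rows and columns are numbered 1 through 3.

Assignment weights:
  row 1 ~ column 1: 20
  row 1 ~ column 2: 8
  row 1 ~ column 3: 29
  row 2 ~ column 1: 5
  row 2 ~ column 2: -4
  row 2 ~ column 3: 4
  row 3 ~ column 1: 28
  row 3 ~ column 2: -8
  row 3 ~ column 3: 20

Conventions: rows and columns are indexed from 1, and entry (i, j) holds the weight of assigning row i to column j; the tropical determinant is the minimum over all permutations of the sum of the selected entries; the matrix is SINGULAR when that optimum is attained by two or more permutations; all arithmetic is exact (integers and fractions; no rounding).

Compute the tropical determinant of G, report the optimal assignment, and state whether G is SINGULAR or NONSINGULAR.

σ = (1, 2, 3): 20 + (-4) + 20 = 36
σ = (1, 3, 2): 20 + 4 + (-8) = 16
σ = (2, 1, 3): 8 + 5 + 20 = 33
σ = (2, 3, 1): 8 + 4 + 28 = 40
σ = (3, 1, 2): 29 + 5 + (-8) = 26
σ = (3, 2, 1): 29 + (-4) + 28 = 53
Optimal value attained by: σ = (1, 3, 2).
Answer: det⊕(G) = 16; verdict: NONSINGULAR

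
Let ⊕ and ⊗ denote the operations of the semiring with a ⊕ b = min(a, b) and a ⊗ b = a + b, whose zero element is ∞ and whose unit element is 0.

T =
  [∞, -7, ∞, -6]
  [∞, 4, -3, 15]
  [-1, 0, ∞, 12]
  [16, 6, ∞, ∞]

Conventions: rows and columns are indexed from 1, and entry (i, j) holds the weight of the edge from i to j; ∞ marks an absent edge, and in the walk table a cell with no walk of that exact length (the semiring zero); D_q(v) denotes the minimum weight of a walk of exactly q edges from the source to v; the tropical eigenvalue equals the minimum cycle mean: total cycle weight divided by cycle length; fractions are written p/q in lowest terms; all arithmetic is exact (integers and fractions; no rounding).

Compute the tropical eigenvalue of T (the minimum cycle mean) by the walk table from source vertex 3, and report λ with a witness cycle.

q=0: [∞, ∞, 0, ∞]
q=1: [-1, 0, ∞, 12]
q=2: [28, -8, -3, -7]
q=3: [-4, -4, -11, 7]
q=4: [-12, -11, -7, -10]
Optimal cycle mean attained by: cycle 1->2->3->1, total (-7) + (-3) + (-1), length 3.
Answer: λ = -11/3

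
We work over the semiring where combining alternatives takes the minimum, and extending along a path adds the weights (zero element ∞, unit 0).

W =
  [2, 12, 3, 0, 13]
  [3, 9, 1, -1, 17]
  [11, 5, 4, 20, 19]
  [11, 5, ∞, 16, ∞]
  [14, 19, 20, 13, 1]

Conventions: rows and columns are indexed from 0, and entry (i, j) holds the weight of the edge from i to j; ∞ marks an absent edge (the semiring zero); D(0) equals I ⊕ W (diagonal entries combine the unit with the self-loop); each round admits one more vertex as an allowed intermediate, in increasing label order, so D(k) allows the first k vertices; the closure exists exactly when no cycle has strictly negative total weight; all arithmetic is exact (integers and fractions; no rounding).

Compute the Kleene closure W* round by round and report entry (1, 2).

D(0):
  [0, 12, 3, 0, 13]
  [3, 0, 1, -1, 17]
  [11, 5, 0, 20, 19]
  [11, 5, ∞, 0, ∞]
  [14, 19, 20, 13, 0]
D(1):
  [0, 12, 3, 0, 13]
  [3, 0, 1, -1, 16]
  [11, 5, 0, 11, 19]
  [11, 5, 14, 0, 24]
  [14, 19, 17, 13, 0]
D(2):
  [0, 12, 3, 0, 13]
  [3, 0, 1, -1, 16]
  [8, 5, 0, 4, 19]
  [8, 5, 6, 0, 21]
  [14, 19, 17, 13, 0]
D(3):
  [0, 8, 3, 0, 13]
  [3, 0, 1, -1, 16]
  [8, 5, 0, 4, 19]
  [8, 5, 6, 0, 21]
  [14, 19, 17, 13, 0]
D(4):
  [0, 5, 3, 0, 13]
  [3, 0, 1, -1, 16]
  [8, 5, 0, 4, 19]
  [8, 5, 6, 0, 21]
  [14, 18, 17, 13, 0]
D(5):
  [0, 5, 3, 0, 13]
  [3, 0, 1, -1, 16]
  [8, 5, 0, 4, 19]
  [8, 5, 6, 0, 21]
  [14, 18, 17, 13, 0]
Answer: W*[1][2] = 1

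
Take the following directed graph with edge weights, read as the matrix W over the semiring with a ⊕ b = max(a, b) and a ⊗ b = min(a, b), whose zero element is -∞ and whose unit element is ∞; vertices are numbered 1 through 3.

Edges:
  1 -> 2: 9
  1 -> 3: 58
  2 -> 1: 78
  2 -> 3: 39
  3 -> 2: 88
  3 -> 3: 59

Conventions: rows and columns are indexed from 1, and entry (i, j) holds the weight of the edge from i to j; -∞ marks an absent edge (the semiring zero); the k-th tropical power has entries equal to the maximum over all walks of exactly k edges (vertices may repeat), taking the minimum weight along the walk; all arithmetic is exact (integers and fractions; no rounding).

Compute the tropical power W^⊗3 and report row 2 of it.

W^⊗2:
  [9, 58, 58]
  [-∞, 39, 58]
  [78, 59, 59]
W^⊗3:
  [58, 58, 58]
  [39, 58, 58]
  [59, 59, 59]
Answer: row 2 of W^⊗3 = [39, 58, 58]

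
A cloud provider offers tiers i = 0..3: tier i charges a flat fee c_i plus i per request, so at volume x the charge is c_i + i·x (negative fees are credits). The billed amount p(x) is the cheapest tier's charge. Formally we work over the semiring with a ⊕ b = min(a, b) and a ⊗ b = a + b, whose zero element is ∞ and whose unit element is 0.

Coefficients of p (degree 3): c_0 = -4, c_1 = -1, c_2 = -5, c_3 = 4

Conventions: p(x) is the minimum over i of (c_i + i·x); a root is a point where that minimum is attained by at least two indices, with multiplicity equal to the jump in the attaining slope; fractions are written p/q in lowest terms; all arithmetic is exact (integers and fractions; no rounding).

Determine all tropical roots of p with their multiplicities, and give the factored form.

hull edge (i=0, c=-4) to (i=2, c=-5): slope -1/2, span 2
hull edge (i=2, c=-5) to (i=3, c=4): slope 9, span 1
Factored form: p(x) = 4 ⊗ (x ⊕ (-9)) ⊗ (x ⊕ 1/2) ⊗ (x ⊕ 1/2)
Answer: roots = -9 (mult 1), 1/2 (mult 2)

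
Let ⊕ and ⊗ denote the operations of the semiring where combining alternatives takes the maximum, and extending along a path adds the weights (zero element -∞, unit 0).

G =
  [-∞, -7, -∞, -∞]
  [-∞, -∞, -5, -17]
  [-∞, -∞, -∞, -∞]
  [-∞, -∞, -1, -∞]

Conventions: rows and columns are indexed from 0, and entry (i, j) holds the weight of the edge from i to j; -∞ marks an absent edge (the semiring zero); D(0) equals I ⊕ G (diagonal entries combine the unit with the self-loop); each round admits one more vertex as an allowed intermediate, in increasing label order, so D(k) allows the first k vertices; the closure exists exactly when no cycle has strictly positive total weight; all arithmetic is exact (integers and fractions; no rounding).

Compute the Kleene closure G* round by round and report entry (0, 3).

D(0):
  [0, -7, -∞, -∞]
  [-∞, 0, -5, -17]
  [-∞, -∞, 0, -∞]
  [-∞, -∞, -1, 0]
D(1):
  [0, -7, -∞, -∞]
  [-∞, 0, -5, -17]
  [-∞, -∞, 0, -∞]
  [-∞, -∞, -1, 0]
D(2):
  [0, -7, -12, -24]
  [-∞, 0, -5, -17]
  [-∞, -∞, 0, -∞]
  [-∞, -∞, -1, 0]
D(3):
  [0, -7, -12, -24]
  [-∞, 0, -5, -17]
  [-∞, -∞, 0, -∞]
  [-∞, -∞, -1, 0]
D(4):
  [0, -7, -12, -24]
  [-∞, 0, -5, -17]
  [-∞, -∞, 0, -∞]
  [-∞, -∞, -1, 0]
Answer: G*[0][3] = -24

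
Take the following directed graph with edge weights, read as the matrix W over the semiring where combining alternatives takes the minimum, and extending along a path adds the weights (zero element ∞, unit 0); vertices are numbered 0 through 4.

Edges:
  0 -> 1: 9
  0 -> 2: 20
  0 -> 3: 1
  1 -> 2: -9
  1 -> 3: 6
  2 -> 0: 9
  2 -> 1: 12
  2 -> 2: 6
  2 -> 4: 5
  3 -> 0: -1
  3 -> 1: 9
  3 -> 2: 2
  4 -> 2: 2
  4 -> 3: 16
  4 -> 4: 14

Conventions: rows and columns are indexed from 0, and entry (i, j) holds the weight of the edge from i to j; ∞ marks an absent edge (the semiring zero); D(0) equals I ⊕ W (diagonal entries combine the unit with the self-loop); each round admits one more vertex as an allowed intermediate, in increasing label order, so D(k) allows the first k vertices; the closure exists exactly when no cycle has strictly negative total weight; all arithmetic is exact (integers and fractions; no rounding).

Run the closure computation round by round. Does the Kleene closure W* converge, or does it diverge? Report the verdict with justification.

D(0):
  [0, 9, 20, 1, ∞]
  [∞, 0, -9, 6, ∞]
  [9, 12, 0, ∞, 5]
  [-1, 9, 2, 0, ∞]
  [∞, ∞, 2, 16, 0]
D(1):
  [0, 9, 20, 1, ∞]
  [∞, 0, -9, 6, ∞]
  [9, 12, 0, 10, 5]
  [-1, 8, 2, 0, ∞]
  [∞, ∞, 2, 16, 0]
D(2):
  [0, 9, 0, 1, ∞]
  [∞, 0, -9, 6, ∞]
  [9, 12, 0, 10, 5]
  [-1, 8, -1, 0, ∞]
  [∞, ∞, 2, 16, 0]
D(3):
  [0, 9, 0, 1, 5]
  [0, 0, -9, 1, -4]
  [9, 12, 0, 10, 5]
  [-1, 8, -1, 0, 4]
  [11, 14, 2, 12, 0]
D(4):
  [0, 9, 0, 1, 5]
  [0, 0, -9, 1, -4]
  [9, 12, 0, 10, 5]
  [-1, 8, -1, 0, 4]
  [11, 14, 2, 12, 0]
D(5):
  [0, 9, 0, 1, 5]
  [0, 0, -9, 1, -4]
  [9, 12, 0, 10, 5]
  [-1, 8, -1, 0, 4]
  [11, 14, 2, 12, 0]
Key observation: every diagonal entry stays at the unit through all rounds, so no improving cycle exists.
Answer: CONVERGES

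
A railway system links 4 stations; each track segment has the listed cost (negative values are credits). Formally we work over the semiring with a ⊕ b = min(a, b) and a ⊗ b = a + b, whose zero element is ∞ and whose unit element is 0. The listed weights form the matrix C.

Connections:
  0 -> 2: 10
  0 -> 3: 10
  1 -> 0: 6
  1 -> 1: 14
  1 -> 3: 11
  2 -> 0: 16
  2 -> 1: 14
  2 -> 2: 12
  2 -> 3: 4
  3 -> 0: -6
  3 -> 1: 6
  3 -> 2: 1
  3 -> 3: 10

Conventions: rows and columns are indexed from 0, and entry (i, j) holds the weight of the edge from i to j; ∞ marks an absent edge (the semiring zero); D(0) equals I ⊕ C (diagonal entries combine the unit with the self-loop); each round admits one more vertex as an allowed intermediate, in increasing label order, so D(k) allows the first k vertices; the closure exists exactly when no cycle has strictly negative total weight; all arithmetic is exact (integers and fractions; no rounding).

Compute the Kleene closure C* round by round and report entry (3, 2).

D(0):
  [0, ∞, 10, 10]
  [6, 0, ∞, 11]
  [16, 14, 0, 4]
  [-6, 6, 1, 0]
D(1):
  [0, ∞, 10, 10]
  [6, 0, 16, 11]
  [16, 14, 0, 4]
  [-6, 6, 1, 0]
D(2):
  [0, ∞, 10, 10]
  [6, 0, 16, 11]
  [16, 14, 0, 4]
  [-6, 6, 1, 0]
D(3):
  [0, 24, 10, 10]
  [6, 0, 16, 11]
  [16, 14, 0, 4]
  [-6, 6, 1, 0]
D(4):
  [0, 16, 10, 10]
  [5, 0, 12, 11]
  [-2, 10, 0, 4]
  [-6, 6, 1, 0]
Answer: C*[3][2] = 1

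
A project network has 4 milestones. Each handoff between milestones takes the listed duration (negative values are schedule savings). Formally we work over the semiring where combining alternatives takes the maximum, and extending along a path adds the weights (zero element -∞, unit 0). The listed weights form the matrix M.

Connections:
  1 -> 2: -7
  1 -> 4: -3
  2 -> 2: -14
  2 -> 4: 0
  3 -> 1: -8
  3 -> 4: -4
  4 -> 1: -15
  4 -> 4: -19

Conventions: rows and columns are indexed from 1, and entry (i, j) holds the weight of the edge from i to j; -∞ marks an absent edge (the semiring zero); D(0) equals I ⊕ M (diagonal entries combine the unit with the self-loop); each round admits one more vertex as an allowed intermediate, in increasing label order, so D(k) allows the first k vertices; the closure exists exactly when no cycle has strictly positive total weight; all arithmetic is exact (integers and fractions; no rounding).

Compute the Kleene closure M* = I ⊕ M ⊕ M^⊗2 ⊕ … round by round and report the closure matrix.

D(0):
  [0, -7, -∞, -3]
  [-∞, 0, -∞, 0]
  [-8, -∞, 0, -4]
  [-15, -∞, -∞, 0]
D(1):
  [0, -7, -∞, -3]
  [-∞, 0, -∞, 0]
  [-8, -15, 0, -4]
  [-15, -22, -∞, 0]
D(2):
  [0, -7, -∞, -3]
  [-∞, 0, -∞, 0]
  [-8, -15, 0, -4]
  [-15, -22, -∞, 0]
D(3):
  [0, -7, -∞, -3]
  [-∞, 0, -∞, 0]
  [-8, -15, 0, -4]
  [-15, -22, -∞, 0]
D(4):
  [0, -7, -∞, -3]
  [-15, 0, -∞, 0]
  [-8, -15, 0, -4]
  [-15, -22, -∞, 0]
Answer: M* = [[0, -7, -∞, -3], [-15, 0, -∞, 0], [-8, -15, 0, -4], [-15, -22, -∞, 0]]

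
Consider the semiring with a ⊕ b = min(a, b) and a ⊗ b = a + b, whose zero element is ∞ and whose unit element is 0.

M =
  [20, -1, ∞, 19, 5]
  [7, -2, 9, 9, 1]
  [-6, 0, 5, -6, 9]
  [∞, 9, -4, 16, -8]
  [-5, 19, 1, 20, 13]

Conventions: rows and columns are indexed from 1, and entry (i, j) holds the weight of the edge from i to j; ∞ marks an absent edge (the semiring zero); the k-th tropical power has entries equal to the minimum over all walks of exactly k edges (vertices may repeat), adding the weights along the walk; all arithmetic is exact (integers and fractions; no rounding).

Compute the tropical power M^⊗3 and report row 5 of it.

M^⊗2:
  [0, -3, 6, 8, 0]
  [-4, -4, 2, 3, -1]
  [-1, -7, -10, -1, -14]
  [-13, -4, -7, -10, 5]
  [-5, -6, 6, -5, 0]
M^⊗3:
  [-5, -5, 1, 0, -2]
  [-6, -6, -1, -4, -5]
  [-19, -10, -13, -16, -9]
  [-13, -14, -14, -13, -18]
  [-5, -8, -9, 0, -13]
Answer: row 5 of M^⊗3 = [-5, -8, -9, 0, -13]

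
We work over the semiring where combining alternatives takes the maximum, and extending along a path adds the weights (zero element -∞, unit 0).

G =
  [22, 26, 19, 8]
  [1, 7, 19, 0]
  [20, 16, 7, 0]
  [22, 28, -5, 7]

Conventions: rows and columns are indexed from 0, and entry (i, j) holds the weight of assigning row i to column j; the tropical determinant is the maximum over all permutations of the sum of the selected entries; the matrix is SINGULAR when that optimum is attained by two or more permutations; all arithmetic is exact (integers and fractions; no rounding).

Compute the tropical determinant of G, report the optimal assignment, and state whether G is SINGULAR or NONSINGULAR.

σ = (0, 1, 2, 3): 22 + 7 + 7 + 7 = 43
σ = (0, 1, 3, 2): 22 + 7 + 0 + (-5) = 24
σ = (0, 2, 1, 3): 22 + 19 + 16 + 7 = 64
σ = (0, 2, 3, 1): 22 + 19 + 0 + 28 = 69
σ = (0, 3, 1, 2): 22 + 0 + 16 + (-5) = 33
σ = (0, 3, 2, 1): 22 + 0 + 7 + 28 = 57
σ = (1, 0, 2, 3): 26 + 1 + 7 + 7 = 41
σ = (1, 0, 3, 2): 26 + 1 + 0 + (-5) = 22
σ = (1, 2, 0, 3): 26 + 19 + 20 + 7 = 72
σ = (1, 2, 3, 0): 26 + 19 + 0 + 22 = 67
σ = (1, 3, 0, 2): 26 + 0 + 20 + (-5) = 41
σ = (1, 3, 2, 0): 26 + 0 + 7 + 22 = 55
σ = (2, 0, 1, 3): 19 + 1 + 16 + 7 = 43
σ = (2, 0, 3, 1): 19 + 1 + 0 + 28 = 48
σ = (2, 1, 0, 3): 19 + 7 + 20 + 7 = 53
σ = (2, 1, 3, 0): 19 + 7 + 0 + 22 = 48
σ = (2, 3, 0, 1): 19 + 0 + 20 + 28 = 67
σ = (2, 3, 1, 0): 19 + 0 + 16 + 22 = 57
σ = (3, 0, 1, 2): 8 + 1 + 16 + (-5) = 20
σ = (3, 0, 2, 1): 8 + 1 + 7 + 28 = 44
σ = (3, 1, 0, 2): 8 + 7 + 20 + (-5) = 30
σ = (3, 1, 2, 0): 8 + 7 + 7 + 22 = 44
σ = (3, 2, 0, 1): 8 + 19 + 20 + 28 = 75
σ = (3, 2, 1, 0): 8 + 19 + 16 + 22 = 65
Optimal value attained by: σ = (3, 2, 0, 1).
Answer: det⊕(G) = 75; verdict: NONSINGULAR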